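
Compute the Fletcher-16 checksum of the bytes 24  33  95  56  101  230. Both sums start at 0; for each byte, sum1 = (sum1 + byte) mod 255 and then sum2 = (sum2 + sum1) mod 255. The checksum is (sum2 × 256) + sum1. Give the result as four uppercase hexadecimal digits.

0E1D

Running sums (mod 255):
  after byte 0 (24): sum1=24, sum2=24
  after byte 1 (33): sum1=57, sum2=81
  after byte 2 (95): sum1=152, sum2=233
  after byte 3 (56): sum1=208, sum2=186
  after byte 4 (101): sum1=54, sum2=240
  after byte 5 (230): sum1=29, sum2=14
Checksum = sum2·256 + sum1 = 14·256 + 29 = 3613 = 0x0E1D.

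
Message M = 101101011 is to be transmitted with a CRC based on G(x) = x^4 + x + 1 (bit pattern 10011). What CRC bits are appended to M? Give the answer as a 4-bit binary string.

1100

Append 4 zeros: 1011010110000. Divide by 10011 (XOR where the leading bit is 1):
  pos 0: 10110 XOR 10011 = 00101
  pos 2: 10110 XOR 10011 = 00101
  pos 4: 10111 XOR 10011 = 00100
  pos 6: 10000 XOR 10011 = 00011
Remainder (last 4 bits) = 1100. This is the CRC / FCS.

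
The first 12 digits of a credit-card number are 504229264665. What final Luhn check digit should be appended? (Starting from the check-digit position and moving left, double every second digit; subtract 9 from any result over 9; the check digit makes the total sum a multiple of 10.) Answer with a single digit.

Partial digits right→left: 5 6 6 4 6 2 9 2 2 4 0 5
Double every second digit counting from the check-digit position (so the 1st, 3rd, 5th, ... of the partial from the right).
  doubled (with −9 where >9): 1 3 3 9 4 0 → sum 20
  kept as-is: 6 4 2 2 4 5 → sum 23
Total = 20 + 23 = 43.
Check digit = (10 − (43 mod 10)) mod 10 = 7.

7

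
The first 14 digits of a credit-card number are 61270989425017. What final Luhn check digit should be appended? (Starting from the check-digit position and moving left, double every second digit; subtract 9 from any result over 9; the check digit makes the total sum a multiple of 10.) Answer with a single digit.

0

Partial digits right→left: 7 1 0 5 2 4 9 8 9 0 7 2 1 6
Double every second digit counting from the check-digit position (so the 1st, 3rd, 5th, ... of the partial from the right).
  doubled (with −9 where >9): 5 0 4 9 9 5 2 → sum 34
  kept as-is: 1 5 4 8 0 2 6 → sum 26
Total = 34 + 26 = 60.
Check digit = (10 − (60 mod 10)) mod 10 = 0.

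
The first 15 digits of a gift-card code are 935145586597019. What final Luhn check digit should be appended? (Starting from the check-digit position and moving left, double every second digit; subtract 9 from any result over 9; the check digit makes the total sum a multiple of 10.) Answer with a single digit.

Partial digits right→left: 9 1 0 7 9 5 6 8 5 5 4 1 5 3 9
Double every second digit counting from the check-digit position (so the 1st, 3rd, 5th, ... of the partial from the right).
  doubled (with −9 where >9): 9 0 9 3 1 8 1 9 → sum 40
  kept as-is: 1 7 5 8 5 1 3 → sum 30
Total = 40 + 30 = 70.
Check digit = (10 − (70 mod 10)) mod 10 = 0.

0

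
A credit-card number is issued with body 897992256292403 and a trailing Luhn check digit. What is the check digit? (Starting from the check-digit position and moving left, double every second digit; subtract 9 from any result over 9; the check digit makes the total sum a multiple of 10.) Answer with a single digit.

0

Partial digits right→left: 3 0 4 2 9 2 6 5 2 2 9 9 7 9 8
Double every second digit counting from the check-digit position (so the 1st, 3rd, 5th, ... of the partial from the right).
  doubled (with −9 where >9): 6 8 9 3 4 9 5 7 → sum 51
  kept as-is: 0 2 2 5 2 9 9 → sum 29
Total = 51 + 29 = 80.
Check digit = (10 − (80 mod 10)) mod 10 = 0.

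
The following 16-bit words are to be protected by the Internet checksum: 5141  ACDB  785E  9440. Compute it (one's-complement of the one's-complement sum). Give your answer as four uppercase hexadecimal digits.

One's-complement addition (fold any carry out of bit 15 back into bit 0):
  0x5141 + 0xACDB = 0x0FE1C
  0xFE1C + 0x785E = 0x1767A → wrap carry → 0x767B
  0x767B + 0x9440 = 0x10ABB → wrap carry → 0x0ABC
One's-complement sum = 0x0ABC.
Checksum = ~0x0ABC & 0xFFFF = 0xF543.

F543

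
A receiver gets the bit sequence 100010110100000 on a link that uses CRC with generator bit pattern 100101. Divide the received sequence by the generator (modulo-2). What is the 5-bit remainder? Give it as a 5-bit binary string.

Modulo-2 division of 100010110100000 by 100101:
  pos 0: 100010 XOR 100101 = 000111
  pos 3: 111110 XOR 100101 = 011011
  pos 4: 110111 XOR 100101 = 010010
  pos 5: 100100 XOR 100101 = 000001
Remainder = 10000 (nonzero — an error is detected).

10000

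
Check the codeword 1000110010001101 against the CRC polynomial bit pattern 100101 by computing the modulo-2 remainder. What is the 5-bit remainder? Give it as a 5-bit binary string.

10000

Modulo-2 division of 1000110010001101 by 100101:
  pos 0: 100011 XOR 100101 = 000110
  pos 3: 110001 XOR 100101 = 010100
  pos 4: 101000 XOR 100101 = 001101
  pos 6: 110100 XOR 100101 = 010001
  pos 7: 100011 XOR 100101 = 000110
  pos 10: 110101 XOR 100101 = 010000
Remainder = 10000 (nonzero — an error is detected).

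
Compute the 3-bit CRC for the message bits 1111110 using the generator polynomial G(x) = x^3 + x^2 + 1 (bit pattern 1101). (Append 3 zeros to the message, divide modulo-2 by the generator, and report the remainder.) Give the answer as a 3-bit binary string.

101

Append 3 zeros: 1111110000. Divide by 1101 (XOR where the leading bit is 1):
  pos 0: 1111 XOR 1101 = 0010
  pos 2: 1011 XOR 1101 = 0110
  pos 3: 1100 XOR 1101 = 0001
  pos 6: 1000 XOR 1101 = 0101
Remainder (last 3 bits) = 101. This is the CRC / FCS.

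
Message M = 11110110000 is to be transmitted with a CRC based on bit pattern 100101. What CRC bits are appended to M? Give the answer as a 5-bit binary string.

11011

Append 5 zeros: 1111011000000000. Divide by 100101 (XOR where the leading bit is 1):
  pos 0: 111101 XOR 100101 = 011000
  pos 1: 110001 XOR 100101 = 010100
  pos 2: 101000 XOR 100101 = 001101
  pos 4: 110100 XOR 100101 = 010001
  pos 5: 100010 XOR 100101 = 000111
  pos 8: 111000 XOR 100101 = 011101
  pos 9: 111010 XOR 100101 = 011111
  pos 10: 111110 XOR 100101 = 011011
Remainder (last 5 bits) = 11011. This is the CRC / FCS.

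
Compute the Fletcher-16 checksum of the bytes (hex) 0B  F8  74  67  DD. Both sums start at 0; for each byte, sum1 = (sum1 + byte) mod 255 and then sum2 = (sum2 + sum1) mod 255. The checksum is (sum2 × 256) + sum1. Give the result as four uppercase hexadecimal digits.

Running sums (mod 255):
  after byte 0 (0B): sum1=11, sum2=11
  after byte 1 (F8): sum1=4, sum2=15
  after byte 2 (74): sum1=120, sum2=135
  after byte 3 (67): sum1=223, sum2=103
  after byte 4 (DD): sum1=189, sum2=37
Checksum = sum2·256 + sum1 = 37·256 + 189 = 9661 = 0x25BD.

25BD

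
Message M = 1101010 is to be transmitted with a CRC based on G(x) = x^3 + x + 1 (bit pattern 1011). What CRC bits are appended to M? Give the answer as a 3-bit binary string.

101

Append 3 zeros: 1101010000. Divide by 1011 (XOR where the leading bit is 1):
  pos 0: 1101 XOR 1011 = 0110
  pos 1: 1100 XOR 1011 = 0111
  pos 2: 1111 XOR 1011 = 0100
  pos 3: 1000 XOR 1011 = 0011
  pos 5: 1100 XOR 1011 = 0111
  pos 6: 1110 XOR 1011 = 0101
Remainder (last 3 bits) = 101. This is the CRC / FCS.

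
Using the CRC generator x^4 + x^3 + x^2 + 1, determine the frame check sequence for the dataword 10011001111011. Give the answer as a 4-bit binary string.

0010

Append 4 zeros: 100110011110110000. Divide by 11101 (XOR where the leading bit is 1):
  pos 0: 10011 XOR 11101 = 01110
  pos 1: 11100 XOR 11101 = 00001
  pos 5: 10111 XOR 11101 = 01010
  pos 6: 10101 XOR 11101 = 01000
  pos 7: 10000 XOR 11101 = 01101
  pos 8: 11011 XOR 11101 = 00110
  pos 10: 11010 XOR 11101 = 00111
  pos 12: 11100 XOR 11101 = 00001
Remainder (last 4 bits) = 0010. This is the CRC / FCS.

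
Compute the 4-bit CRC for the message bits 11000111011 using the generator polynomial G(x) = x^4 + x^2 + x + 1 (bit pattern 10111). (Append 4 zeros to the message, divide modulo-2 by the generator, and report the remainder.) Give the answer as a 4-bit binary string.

Append 4 zeros: 110001110110000. Divide by 10111 (XOR where the leading bit is 1):
  pos 0: 11000 XOR 10111 = 01111
  pos 1: 11111 XOR 10111 = 01000
  pos 2: 10001 XOR 10111 = 00110
  pos 4: 11010 XOR 10111 = 01101
  pos 5: 11011 XOR 10111 = 01100
  pos 6: 11001 XOR 10111 = 01110
  pos 7: 11100 XOR 10111 = 01011
  pos 8: 10110 XOR 10111 = 00001
Remainder (last 4 bits) = 0100. This is the CRC / FCS.

0100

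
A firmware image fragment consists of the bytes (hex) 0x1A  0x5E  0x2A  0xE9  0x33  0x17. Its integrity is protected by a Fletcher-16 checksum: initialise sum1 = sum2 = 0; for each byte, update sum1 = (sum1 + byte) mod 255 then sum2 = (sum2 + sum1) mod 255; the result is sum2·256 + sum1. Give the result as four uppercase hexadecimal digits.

Running sums (mod 255):
  after byte 0 (0x1A): sum1=26, sum2=26
  after byte 1 (0x5E): sum1=120, sum2=146
  after byte 2 (0x2A): sum1=162, sum2=53
  after byte 3 (0xE9): sum1=140, sum2=193
  after byte 4 (0x33): sum1=191, sum2=129
  after byte 5 (0x17): sum1=214, sum2=88
Checksum = sum2·256 + sum1 = 88·256 + 214 = 22742 = 0x58D6.

58D6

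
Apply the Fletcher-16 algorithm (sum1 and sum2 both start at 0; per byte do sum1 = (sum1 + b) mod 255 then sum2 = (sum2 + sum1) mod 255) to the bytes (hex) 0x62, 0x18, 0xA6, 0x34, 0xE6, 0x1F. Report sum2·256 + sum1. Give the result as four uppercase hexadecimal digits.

Running sums (mod 255):
  after byte 0 (0x62): sum1=98, sum2=98
  after byte 1 (0x18): sum1=122, sum2=220
  after byte 2 (0xA6): sum1=33, sum2=253
  after byte 3 (0x34): sum1=85, sum2=83
  after byte 4 (0xE6): sum1=60, sum2=143
  after byte 5 (0x1F): sum1=91, sum2=234
Checksum = sum2·256 + sum1 = 234·256 + 91 = 59995 = 0xEA5B.

EA5B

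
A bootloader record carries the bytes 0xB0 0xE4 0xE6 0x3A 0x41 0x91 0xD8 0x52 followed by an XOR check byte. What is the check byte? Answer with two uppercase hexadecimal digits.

D2

XOR the bytes together:
  start with 0xB0
  0xB0 ⊕ 0xE4 = 0x54
  0x54 ⊕ 0xE6 = 0xB2
  0xB2 ⊕ 0x3A = 0x88
  0x88 ⊕ 0x41 = 0xC9
  0xC9 ⊕ 0x91 = 0x58
  0x58 ⊕ 0xD8 = 0x80
  0x80 ⊕ 0x52 = 0xD2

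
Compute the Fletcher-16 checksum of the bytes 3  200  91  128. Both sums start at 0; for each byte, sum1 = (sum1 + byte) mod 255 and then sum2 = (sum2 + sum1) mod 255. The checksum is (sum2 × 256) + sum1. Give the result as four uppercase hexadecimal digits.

9DA7

Running sums (mod 255):
  after byte 0 (3): sum1=3, sum2=3
  after byte 1 (200): sum1=203, sum2=206
  after byte 2 (91): sum1=39, sum2=245
  after byte 3 (128): sum1=167, sum2=157
Checksum = sum2·256 + sum1 = 157·256 + 167 = 40359 = 0x9DA7.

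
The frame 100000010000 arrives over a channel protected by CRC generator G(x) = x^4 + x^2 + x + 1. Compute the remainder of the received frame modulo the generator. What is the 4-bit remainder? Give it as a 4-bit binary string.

0000

Modulo-2 division of 100000010000 by 10111:
  pos 0: 10000 XOR 10111 = 00111
  pos 2: 11100 XOR 10111 = 01011
  pos 3: 10111 XOR 10111 = 00000
Remainder = 0000 (zero — the frame passes the CRC check).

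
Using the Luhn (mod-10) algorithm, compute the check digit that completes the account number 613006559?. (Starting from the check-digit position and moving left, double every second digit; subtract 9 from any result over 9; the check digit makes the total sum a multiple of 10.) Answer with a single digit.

9

Partial digits right→left: 9 5 5 6 0 0 3 1 6
Double every second digit counting from the check-digit position (so the 1st, 3rd, 5th, ... of the partial from the right).
  doubled (with −9 where >9): 9 1 0 6 3 → sum 19
  kept as-is: 5 6 0 1 → sum 12
Total = 19 + 12 = 31.
Check digit = (10 − (31 mod 10)) mod 10 = 9.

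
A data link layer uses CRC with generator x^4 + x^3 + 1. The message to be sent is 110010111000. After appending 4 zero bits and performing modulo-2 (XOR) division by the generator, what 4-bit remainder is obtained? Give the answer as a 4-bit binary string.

1100

Append 4 zeros: 1100101110000000. Divide by 11001 (XOR where the leading bit is 1):
  pos 0: 11001 XOR 11001 = 00000
  pos 6: 11100 XOR 11001 = 00101
  pos 8: 10100 XOR 11001 = 01101
  pos 9: 11010 XOR 11001 = 00011
Remainder (last 4 bits) = 1100. This is the CRC / FCS.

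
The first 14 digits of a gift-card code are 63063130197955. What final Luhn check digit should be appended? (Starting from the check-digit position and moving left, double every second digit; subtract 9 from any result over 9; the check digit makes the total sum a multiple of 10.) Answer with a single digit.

Partial digits right→left: 5 5 9 7 9 1 0 3 1 3 6 0 3 6
Double every second digit counting from the check-digit position (so the 1st, 3rd, 5th, ... of the partial from the right).
  doubled (with −9 where >9): 1 9 9 0 2 3 6 → sum 30
  kept as-is: 5 7 1 3 3 0 6 → sum 25
Total = 30 + 25 = 55.
Check digit = (10 − (55 mod 10)) mod 10 = 5.

5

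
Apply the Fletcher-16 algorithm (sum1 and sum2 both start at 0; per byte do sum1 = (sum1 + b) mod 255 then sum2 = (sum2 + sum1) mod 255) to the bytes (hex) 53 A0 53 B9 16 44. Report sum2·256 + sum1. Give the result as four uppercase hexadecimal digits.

025B

Running sums (mod 255):
  after byte 0 (53): sum1=83, sum2=83
  after byte 1 (A0): sum1=243, sum2=71
  after byte 2 (53): sum1=71, sum2=142
  after byte 3 (B9): sum1=1, sum2=143
  after byte 4 (16): sum1=23, sum2=166
  after byte 5 (44): sum1=91, sum2=2
Checksum = sum2·256 + sum1 = 2·256 + 91 = 603 = 0x025B.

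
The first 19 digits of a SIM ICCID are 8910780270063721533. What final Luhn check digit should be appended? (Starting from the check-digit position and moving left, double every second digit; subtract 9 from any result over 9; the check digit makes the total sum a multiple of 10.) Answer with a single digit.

8

Partial digits right→left: 3 3 5 1 2 7 3 6 0 0 7 2 0 8 7 0 1 9 8
Double every second digit counting from the check-digit position (so the 1st, 3rd, 5th, ... of the partial from the right).
  doubled (with −9 where >9): 6 1 4 6 0 5 0 5 2 7 → sum 36
  kept as-is: 3 1 7 6 0 2 8 0 9 → sum 36
Total = 36 + 36 = 72.
Check digit = (10 − (72 mod 10)) mod 10 = 8.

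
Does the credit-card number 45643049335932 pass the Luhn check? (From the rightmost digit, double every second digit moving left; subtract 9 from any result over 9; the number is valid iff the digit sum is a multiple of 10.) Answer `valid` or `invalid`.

From the right, keep odd positions and double even positions (subtract 9 from any doubled value over 9):
  doubled (positions 2,4,...): 6 1 6 8 6 3 8 → sum 38
  kept (positions 1,3,...): 2 9 3 9 0 4 5 → sum 32
Total = 70.
70 mod 10 = 0, so the number is valid.

valid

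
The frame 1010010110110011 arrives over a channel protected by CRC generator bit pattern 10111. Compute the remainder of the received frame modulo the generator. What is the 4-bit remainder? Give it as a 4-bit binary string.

Modulo-2 division of 1010010110110011 by 10111:
  pos 0: 10100 XOR 10111 = 00011
  pos 3: 11101 XOR 10111 = 01010
  pos 4: 10101 XOR 10111 = 00010
  pos 7: 10011 XOR 10111 = 00100
  pos 9: 10000 XOR 10111 = 00111
  pos 11: 11111 XOR 10111 = 01000
Remainder = 1000 (nonzero — an error is detected).

1000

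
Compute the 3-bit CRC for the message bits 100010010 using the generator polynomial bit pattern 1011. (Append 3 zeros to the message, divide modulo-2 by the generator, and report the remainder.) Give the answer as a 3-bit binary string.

001

Append 3 zeros: 100010010000. Divide by 1011 (XOR where the leading bit is 1):
  pos 0: 1000 XOR 1011 = 0011
  pos 2: 1110 XOR 1011 = 0101
  pos 3: 1010 XOR 1011 = 0001
  pos 6: 1100 XOR 1011 = 0111
  pos 7: 1110 XOR 1011 = 0101
  pos 8: 1010 XOR 1011 = 0001
Remainder (last 3 bits) = 001. This is the CRC / FCS.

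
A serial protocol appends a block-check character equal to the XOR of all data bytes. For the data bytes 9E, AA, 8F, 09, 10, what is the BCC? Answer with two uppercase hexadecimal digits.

XOR the bytes together:
  start with 0x9E
  0x9E ⊕ 0xAA = 0x34
  0x34 ⊕ 0x8F = 0xBB
  0xBB ⊕ 0x09 = 0xB2
  0xB2 ⊕ 0x10 = 0xA2

A2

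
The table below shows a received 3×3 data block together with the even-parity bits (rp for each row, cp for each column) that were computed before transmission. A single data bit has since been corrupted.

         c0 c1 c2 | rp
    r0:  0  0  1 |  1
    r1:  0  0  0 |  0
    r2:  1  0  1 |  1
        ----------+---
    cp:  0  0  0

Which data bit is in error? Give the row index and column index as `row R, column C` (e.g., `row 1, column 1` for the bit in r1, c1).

Recompute each row's even parity and compare to rp:
  r0: data parity 1, sent rp 1 → ok
  r1: data parity 0, sent rp 0 → ok
  r2: data parity 0, sent rp 1 → mismatch
Recompute each column's even parity and compare to cp:
  c0: data parity 1, sent cp 0 → mismatch
  c1: data parity 0, sent cp 0 → ok
  c2: data parity 0, sent cp 0 → ok
Exactly one row (r2) and one column (c0) fail → the flipped bit is at their intersection.

row 2, column 0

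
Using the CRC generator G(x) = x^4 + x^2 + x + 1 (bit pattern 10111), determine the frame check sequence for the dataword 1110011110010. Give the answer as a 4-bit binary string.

0000

Append 4 zeros: 11100111100100000. Divide by 10111 (XOR where the leading bit is 1):
  pos 0: 11100 XOR 10111 = 01011
  pos 1: 10111 XOR 10111 = 00000
  pos 6: 11100 XOR 10111 = 01011
  pos 7: 10111 XOR 10111 = 00000
Remainder (last 4 bits) = 0000. This is the CRC / FCS.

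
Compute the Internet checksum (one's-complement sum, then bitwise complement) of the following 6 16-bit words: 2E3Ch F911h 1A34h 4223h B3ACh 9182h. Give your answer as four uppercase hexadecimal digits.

One's-complement addition (fold any carry out of bit 15 back into bit 0):
  0x2E3C + 0xF911 = 0x1274D → wrap carry → 0x274E
  0x274E + 0x1A34 = 0x04182
  0x4182 + 0x4223 = 0x083A5
  0x83A5 + 0xB3AC = 0x13751 → wrap carry → 0x3752
  0x3752 + 0x9182 = 0x0C8D4
One's-complement sum = 0xC8D4.
Checksum = ~0xC8D4 & 0xFFFF = 0x372B.

372B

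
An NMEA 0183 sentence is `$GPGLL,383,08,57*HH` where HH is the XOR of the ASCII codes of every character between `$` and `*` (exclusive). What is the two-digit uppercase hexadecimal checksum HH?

XOR the ASCII codes of the payload characters:
  'G' = 0x47 → acc = 0x47
  'P' = 0x50 → acc = 0x17
  'G' = 0x47 → acc = 0x50
  'L' = 0x4C → acc = 0x1C
  'L' = 0x4C → acc = 0x50
  ',' = 0x2C → acc = 0x7C
  '3' = 0x33 → acc = 0x4F
  '8' = 0x38 → acc = 0x77
  '3' = 0x33 → acc = 0x44
  ',' = 0x2C → acc = 0x68
  '0' = 0x30 → acc = 0x58
  '8' = 0x38 → acc = 0x60
  ',' = 0x2C → acc = 0x4C
  '5' = 0x35 → acc = 0x79
  '7' = 0x37 → acc = 0x4E
Checksum = 0x4E.

4E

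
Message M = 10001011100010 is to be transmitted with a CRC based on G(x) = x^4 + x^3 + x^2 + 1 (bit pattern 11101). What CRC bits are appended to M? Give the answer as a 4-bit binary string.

Append 4 zeros: 100010111000100000. Divide by 11101 (XOR where the leading bit is 1):
  pos 0: 10001 XOR 11101 = 01100
  pos 1: 11000 XOR 11101 = 00101
  pos 3: 10111 XOR 11101 = 01010
  pos 4: 10101 XOR 11101 = 01000
  pos 5: 10000 XOR 11101 = 01101
  pos 6: 11010 XOR 11101 = 00111
  pos 8: 11101 XOR 11101 = 00000
Remainder (last 4 bits) = 0000. This is the CRC / FCS.

0000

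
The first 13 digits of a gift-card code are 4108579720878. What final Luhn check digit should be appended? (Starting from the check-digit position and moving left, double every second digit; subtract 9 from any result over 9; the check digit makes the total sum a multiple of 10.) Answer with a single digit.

Partial digits right→left: 8 7 8 0 2 7 9 7 5 8 0 1 4
Double every second digit counting from the check-digit position (so the 1st, 3rd, 5th, ... of the partial from the right).
  doubled (with −9 where >9): 7 7 4 9 1 0 8 → sum 36
  kept as-is: 7 0 7 7 8 1 → sum 30
Total = 36 + 30 = 66.
Check digit = (10 − (66 mod 10)) mod 10 = 4.

4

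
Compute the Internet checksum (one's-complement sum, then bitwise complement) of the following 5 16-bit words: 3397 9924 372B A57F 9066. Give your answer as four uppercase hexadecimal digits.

One's-complement addition (fold any carry out of bit 15 back into bit 0):
  0x3397 + 0x9924 = 0x0CCBB
  0xCCBB + 0x372B = 0x103E6 → wrap carry → 0x03E7
  0x03E7 + 0xA57F = 0x0A966
  0xA966 + 0x9066 = 0x139CC → wrap carry → 0x39CD
One's-complement sum = 0x39CD.
Checksum = ~0x39CD & 0xFFFF = 0xC632.

C632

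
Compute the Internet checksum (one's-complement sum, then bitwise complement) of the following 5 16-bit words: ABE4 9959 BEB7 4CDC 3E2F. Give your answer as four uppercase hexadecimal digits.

70FE

One's-complement addition (fold any carry out of bit 15 back into bit 0):
  0xABE4 + 0x9959 = 0x1453D → wrap carry → 0x453E
  0x453E + 0xBEB7 = 0x103F5 → wrap carry → 0x03F6
  0x03F6 + 0x4CDC = 0x050D2
  0x50D2 + 0x3E2F = 0x08F01
One's-complement sum = 0x8F01.
Checksum = ~0x8F01 & 0xFFFF = 0x70FE.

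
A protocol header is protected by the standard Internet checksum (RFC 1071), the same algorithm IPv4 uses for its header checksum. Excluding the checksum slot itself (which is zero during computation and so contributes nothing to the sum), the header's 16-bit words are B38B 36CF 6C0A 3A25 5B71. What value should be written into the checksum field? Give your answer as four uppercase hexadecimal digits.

One's-complement addition (fold any carry out of bit 15 back into bit 0):
  0xB38B + 0x36CF = 0x0EA5A
  0xEA5A + 0x6C0A = 0x15664 → wrap carry → 0x5665
  0x5665 + 0x3A25 = 0x0908A
  0x908A + 0x5B71 = 0x0EBFB
One's-complement sum = 0xEBFB.
Checksum = ~0xEBFB & 0xFFFF = 0x1404.

1404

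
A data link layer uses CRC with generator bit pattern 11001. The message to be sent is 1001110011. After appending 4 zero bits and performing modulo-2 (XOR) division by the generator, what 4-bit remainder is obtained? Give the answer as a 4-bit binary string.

Append 4 zeros: 10011100110000. Divide by 11001 (XOR where the leading bit is 1):
  pos 0: 10011 XOR 11001 = 01010
  pos 1: 10101 XOR 11001 = 01100
  pos 2: 11000 XOR 11001 = 00001
  pos 6: 10110 XOR 11001 = 01111
  pos 7: 11110 XOR 11001 = 00111
  pos 9: 11100 XOR 11001 = 00101
Remainder (last 4 bits) = 0101. This is the CRC / FCS.

0101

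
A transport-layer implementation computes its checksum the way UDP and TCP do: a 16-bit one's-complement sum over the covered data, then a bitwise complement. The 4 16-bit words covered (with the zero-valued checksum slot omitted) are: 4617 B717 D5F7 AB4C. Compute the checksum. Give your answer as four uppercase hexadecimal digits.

One's-complement addition (fold any carry out of bit 15 back into bit 0):
  0x4617 + 0xB717 = 0x0FD2E
  0xFD2E + 0xD5F7 = 0x1D325 → wrap carry → 0xD326
  0xD326 + 0xAB4C = 0x17E72 → wrap carry → 0x7E73
One's-complement sum = 0x7E73.
Checksum = ~0x7E73 & 0xFFFF = 0x818C.

818C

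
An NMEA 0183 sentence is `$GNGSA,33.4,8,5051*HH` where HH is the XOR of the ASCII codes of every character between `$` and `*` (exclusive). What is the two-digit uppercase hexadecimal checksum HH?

53

XOR the ASCII codes of the payload characters:
  'G' = 0x47 → acc = 0x47
  'N' = 0x4E → acc = 0x09
  'G' = 0x47 → acc = 0x4E
  'S' = 0x53 → acc = 0x1D
  'A' = 0x41 → acc = 0x5C
  ',' = 0x2C → acc = 0x70
  '3' = 0x33 → acc = 0x43
  '3' = 0x33 → acc = 0x70
  '.' = 0x2E → acc = 0x5E
  '4' = 0x34 → acc = 0x6A
  ',' = 0x2C → acc = 0x46
  '8' = 0x38 → acc = 0x7E
  ',' = 0x2C → acc = 0x52
  '5' = 0x35 → acc = 0x67
  '0' = 0x30 → acc = 0x57
  '5' = 0x35 → acc = 0x62
  '1' = 0x31 → acc = 0x53
Checksum = 0x53.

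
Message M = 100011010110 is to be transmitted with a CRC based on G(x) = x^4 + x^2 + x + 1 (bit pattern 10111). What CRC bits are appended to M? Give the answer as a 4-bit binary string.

1010

Append 4 zeros: 1000110101100000. Divide by 10111 (XOR where the leading bit is 1):
  pos 0: 10001 XOR 10111 = 00110
  pos 2: 11010 XOR 10111 = 01101
  pos 3: 11011 XOR 10111 = 01100
  pos 4: 11000 XOR 10111 = 01111
  pos 5: 11111 XOR 10111 = 01000
  pos 6: 10001 XOR 10111 = 00110
  pos 8: 11000 XOR 10111 = 01111
  pos 9: 11110 XOR 10111 = 01001
  pos 10: 10010 XOR 10111 = 00101
Remainder (last 4 bits) = 1010. This is the CRC / FCS.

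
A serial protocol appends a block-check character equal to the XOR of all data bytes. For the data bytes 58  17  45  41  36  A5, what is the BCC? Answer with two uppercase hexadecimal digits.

D8

XOR the bytes together:
  start with 0x58
  0x58 ⊕ 0x17 = 0x4F
  0x4F ⊕ 0x45 = 0x0A
  0x0A ⊕ 0x41 = 0x4B
  0x4B ⊕ 0x36 = 0x7D
  0x7D ⊕ 0xA5 = 0xD8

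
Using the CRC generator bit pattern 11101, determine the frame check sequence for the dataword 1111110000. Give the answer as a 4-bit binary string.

1010

Append 4 zeros: 11111100000000. Divide by 11101 (XOR where the leading bit is 1):
  pos 0: 11111 XOR 11101 = 00010
  pos 3: 10100 XOR 11101 = 01001
  pos 4: 10010 XOR 11101 = 01111
  pos 5: 11110 XOR 11101 = 00011
  pos 8: 11000 XOR 11101 = 00101
Remainder (last 4 bits) = 1010. This is the CRC / FCS.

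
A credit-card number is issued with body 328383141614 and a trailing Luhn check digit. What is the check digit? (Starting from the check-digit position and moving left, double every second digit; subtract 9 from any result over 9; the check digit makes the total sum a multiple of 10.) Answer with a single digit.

Partial digits right→left: 4 1 6 1 4 1 3 8 3 8 2 3
Double every second digit counting from the check-digit position (so the 1st, 3rd, 5th, ... of the partial from the right).
  doubled (with −9 where >9): 8 3 8 6 6 4 → sum 35
  kept as-is: 1 1 1 8 8 3 → sum 22
Total = 35 + 22 = 57.
Check digit = (10 − (57 mod 10)) mod 10 = 3.

3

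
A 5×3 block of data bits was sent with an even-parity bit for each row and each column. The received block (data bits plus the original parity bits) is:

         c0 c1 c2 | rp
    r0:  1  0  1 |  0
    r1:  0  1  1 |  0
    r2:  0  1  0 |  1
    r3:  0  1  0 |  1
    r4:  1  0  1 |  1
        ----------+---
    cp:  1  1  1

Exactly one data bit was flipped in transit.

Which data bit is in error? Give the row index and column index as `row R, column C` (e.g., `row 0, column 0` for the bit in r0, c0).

row 4, column 0

Recompute each row's even parity and compare to rp:
  r0: data parity 0, sent rp 0 → ok
  r1: data parity 0, sent rp 0 → ok
  r2: data parity 1, sent rp 1 → ok
  r3: data parity 1, sent rp 1 → ok
  r4: data parity 0, sent rp 1 → mismatch
Recompute each column's even parity and compare to cp:
  c0: data parity 0, sent cp 1 → mismatch
  c1: data parity 1, sent cp 1 → ok
  c2: data parity 1, sent cp 1 → ok
Exactly one row (r4) and one column (c0) fail → the flipped bit is at their intersection.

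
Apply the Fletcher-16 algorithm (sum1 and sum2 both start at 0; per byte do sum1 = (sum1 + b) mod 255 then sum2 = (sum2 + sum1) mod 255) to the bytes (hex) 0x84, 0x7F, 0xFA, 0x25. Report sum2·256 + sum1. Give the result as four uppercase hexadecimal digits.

AB24

Running sums (mod 255):
  after byte 0 (0x84): sum1=132, sum2=132
  after byte 1 (0x7F): sum1=4, sum2=136
  after byte 2 (0xFA): sum1=254, sum2=135
  after byte 3 (0x25): sum1=36, sum2=171
Checksum = sum2·256 + sum1 = 171·256 + 36 = 43812 = 0xAB24.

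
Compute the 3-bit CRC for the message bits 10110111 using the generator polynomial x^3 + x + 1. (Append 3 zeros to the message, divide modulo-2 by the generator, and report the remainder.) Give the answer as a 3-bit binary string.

010

Append 3 zeros: 10110111000. Divide by 1011 (XOR where the leading bit is 1):
  pos 0: 1011 XOR 1011 = 0000
  pos 5: 1110 XOR 1011 = 0101
  pos 6: 1010 XOR 1011 = 0001
Remainder (last 3 bits) = 010. This is the CRC / FCS.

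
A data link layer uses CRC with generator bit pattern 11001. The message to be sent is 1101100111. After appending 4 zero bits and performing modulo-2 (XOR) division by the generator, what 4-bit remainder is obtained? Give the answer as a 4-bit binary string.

Append 4 zeros: 11011001110000. Divide by 11001 (XOR where the leading bit is 1):
  pos 0: 11011 XOR 11001 = 00010
  pos 3: 10001 XOR 11001 = 01000
  pos 4: 10001 XOR 11001 = 01000
  pos 5: 10001 XOR 11001 = 01000
  pos 6: 10000 XOR 11001 = 01001
  pos 7: 10010 XOR 11001 = 01011
  pos 8: 10110 XOR 11001 = 01111
  pos 9: 11110 XOR 11001 = 00111
Remainder (last 4 bits) = 0111. This is the CRC / FCS.

0111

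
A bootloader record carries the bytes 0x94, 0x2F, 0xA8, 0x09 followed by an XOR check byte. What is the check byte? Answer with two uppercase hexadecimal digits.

1A

XOR the bytes together:
  start with 0x94
  0x94 ⊕ 0x2F = 0xBB
  0xBB ⊕ 0xA8 = 0x13
  0x13 ⊕ 0x09 = 0x1A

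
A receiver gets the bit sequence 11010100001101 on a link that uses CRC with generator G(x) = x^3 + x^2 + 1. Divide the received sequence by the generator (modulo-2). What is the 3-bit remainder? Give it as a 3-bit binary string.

Modulo-2 division of 11010100001101 by 1101:
  pos 0: 1101 XOR 1101 = 0000
  pos 5: 1000 XOR 1101 = 0101
  pos 6: 1010 XOR 1101 = 0111
  pos 7: 1111 XOR 1101 = 0010
  pos 9: 1010 XOR 1101 = 0111
  pos 10: 1111 XOR 1101 = 0010
Remainder = 010 (nonzero — an error is detected).

010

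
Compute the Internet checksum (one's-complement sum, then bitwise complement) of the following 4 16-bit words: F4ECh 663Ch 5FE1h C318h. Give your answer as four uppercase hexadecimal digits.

One's-complement addition (fold any carry out of bit 15 back into bit 0):
  0xF4EC + 0x663C = 0x15B28 → wrap carry → 0x5B29
  0x5B29 + 0x5FE1 = 0x0BB0A
  0xBB0A + 0xC318 = 0x17E22 → wrap carry → 0x7E23
One's-complement sum = 0x7E23.
Checksum = ~0x7E23 & 0xFFFF = 0x81DC.

81DC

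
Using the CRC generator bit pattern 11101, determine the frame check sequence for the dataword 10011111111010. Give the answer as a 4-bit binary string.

0101

Append 4 zeros: 100111111110100000. Divide by 11101 (XOR where the leading bit is 1):
  pos 0: 10011 XOR 11101 = 01110
  pos 1: 11101 XOR 11101 = 00000
  pos 6: 11111 XOR 11101 = 00010
  pos 9: 10010 XOR 11101 = 01111
  pos 10: 11110 XOR 11101 = 00011
  pos 13: 11000 XOR 11101 = 00101
Remainder (last 4 bits) = 0101. This is the CRC / FCS.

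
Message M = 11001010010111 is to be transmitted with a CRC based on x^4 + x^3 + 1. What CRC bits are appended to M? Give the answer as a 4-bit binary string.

Append 4 zeros: 110010100101110000. Divide by 11001 (XOR where the leading bit is 1):
  pos 0: 11001 XOR 11001 = 00000
  pos 6: 10010 XOR 11001 = 01011
  pos 7: 10111 XOR 11001 = 01110
  pos 8: 11101 XOR 11001 = 00100
  pos 10: 10010 XOR 11001 = 01011
  pos 11: 10110 XOR 11001 = 01111
  pos 12: 11110 XOR 11001 = 00111
Remainder (last 4 bits) = 1110. This is the CRC / FCS.

1110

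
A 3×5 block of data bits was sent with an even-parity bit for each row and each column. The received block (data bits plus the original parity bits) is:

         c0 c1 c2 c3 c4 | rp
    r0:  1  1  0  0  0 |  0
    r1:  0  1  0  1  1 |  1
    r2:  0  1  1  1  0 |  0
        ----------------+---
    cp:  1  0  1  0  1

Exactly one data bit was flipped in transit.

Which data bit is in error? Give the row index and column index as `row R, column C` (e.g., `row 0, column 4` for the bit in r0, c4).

row 2, column 1

Recompute each row's even parity and compare to rp:
  r0: data parity 0, sent rp 0 → ok
  r1: data parity 1, sent rp 1 → ok
  r2: data parity 1, sent rp 0 → mismatch
Recompute each column's even parity and compare to cp:
  c0: data parity 1, sent cp 1 → ok
  c1: data parity 1, sent cp 0 → mismatch
  c2: data parity 1, sent cp 1 → ok
  c3: data parity 0, sent cp 0 → ok
  c4: data parity 1, sent cp 1 → ok
Exactly one row (r2) and one column (c1) fail → the flipped bit is at their intersection.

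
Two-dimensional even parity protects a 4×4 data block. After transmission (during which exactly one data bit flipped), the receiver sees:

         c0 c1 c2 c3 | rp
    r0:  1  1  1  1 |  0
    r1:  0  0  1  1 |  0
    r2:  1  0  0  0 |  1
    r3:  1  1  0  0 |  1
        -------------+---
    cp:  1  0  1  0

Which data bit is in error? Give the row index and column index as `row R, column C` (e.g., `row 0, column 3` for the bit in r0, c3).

row 3, column 2

Recompute each row's even parity and compare to rp:
  r0: data parity 0, sent rp 0 → ok
  r1: data parity 0, sent rp 0 → ok
  r2: data parity 1, sent rp 1 → ok
  r3: data parity 0, sent rp 1 → mismatch
Recompute each column's even parity and compare to cp:
  c0: data parity 1, sent cp 1 → ok
  c1: data parity 0, sent cp 0 → ok
  c2: data parity 0, sent cp 1 → mismatch
  c3: data parity 0, sent cp 0 → ok
Exactly one row (r3) and one column (c2) fail → the flipped bit is at their intersection.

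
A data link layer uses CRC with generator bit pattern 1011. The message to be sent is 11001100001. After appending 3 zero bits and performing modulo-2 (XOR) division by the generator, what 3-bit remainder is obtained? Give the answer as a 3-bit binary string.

111

Append 3 zeros: 11001100001000. Divide by 1011 (XOR where the leading bit is 1):
  pos 0: 1100 XOR 1011 = 0111
  pos 1: 1111 XOR 1011 = 0100
  pos 2: 1001 XOR 1011 = 0010
  pos 4: 1000 XOR 1011 = 0011
  pos 6: 1100 XOR 1011 = 0111
  pos 7: 1111 XOR 1011 = 0100
  pos 8: 1000 XOR 1011 = 0011
  pos 10: 1100 XOR 1011 = 0111
Remainder (last 3 bits) = 111. This is the CRC / FCS.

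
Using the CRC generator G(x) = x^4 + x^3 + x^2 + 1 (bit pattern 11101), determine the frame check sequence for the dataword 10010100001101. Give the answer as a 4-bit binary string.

Append 4 zeros: 100101000011010000. Divide by 11101 (XOR where the leading bit is 1):
  pos 0: 10010 XOR 11101 = 01111
  pos 1: 11111 XOR 11101 = 00010
  pos 4: 10000 XOR 11101 = 01101
  pos 5: 11010 XOR 11101 = 00111
  pos 7: 11111 XOR 11101 = 00010
  pos 10: 10010 XOR 11101 = 01111
  pos 11: 11110 XOR 11101 = 00011
Remainder (last 4 bits) = 1100. This is the CRC / FCS.

1100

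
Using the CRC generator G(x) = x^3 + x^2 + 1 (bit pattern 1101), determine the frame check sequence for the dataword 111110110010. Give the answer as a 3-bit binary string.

010

Append 3 zeros: 111110110010000. Divide by 1101 (XOR where the leading bit is 1):
  pos 0: 1111 XOR 1101 = 0010
  pos 2: 1010 XOR 1101 = 0111
  pos 3: 1111 XOR 1101 = 0010
  pos 5: 1010 XOR 1101 = 0111
  pos 6: 1110 XOR 1101 = 0011
  pos 8: 1110 XOR 1101 = 0011
  pos 10: 1100 XOR 1101 = 0001
Remainder (last 3 bits) = 010. This is the CRC / FCS.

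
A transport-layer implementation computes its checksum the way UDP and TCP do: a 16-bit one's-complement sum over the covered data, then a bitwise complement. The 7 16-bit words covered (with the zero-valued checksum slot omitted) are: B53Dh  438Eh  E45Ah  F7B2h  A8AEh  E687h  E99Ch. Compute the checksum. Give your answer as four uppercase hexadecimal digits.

One's-complement addition (fold any carry out of bit 15 back into bit 0):
  0xB53D + 0x438E = 0x0F8CB
  0xF8CB + 0xE45A = 0x1DD25 → wrap carry → 0xDD26
  0xDD26 + 0xF7B2 = 0x1D4D8 → wrap carry → 0xD4D9
  0xD4D9 + 0xA8AE = 0x17D87 → wrap carry → 0x7D88
  0x7D88 + 0xE687 = 0x1640F → wrap carry → 0x6410
  0x6410 + 0xE99C = 0x14DAC → wrap carry → 0x4DAD
One's-complement sum = 0x4DAD.
Checksum = ~0x4DAD & 0xFFFF = 0xB252.

B252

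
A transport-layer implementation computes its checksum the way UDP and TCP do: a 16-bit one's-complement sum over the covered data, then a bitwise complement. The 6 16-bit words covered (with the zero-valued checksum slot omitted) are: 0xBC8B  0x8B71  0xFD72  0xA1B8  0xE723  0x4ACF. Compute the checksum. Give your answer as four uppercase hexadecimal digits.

E6E3

One's-complement addition (fold any carry out of bit 15 back into bit 0):
  0xBC8B + 0x8B71 = 0x147FC → wrap carry → 0x47FD
  0x47FD + 0xFD72 = 0x1456F → wrap carry → 0x4570
  0x4570 + 0xA1B8 = 0x0E728
  0xE728 + 0xE723 = 0x1CE4B → wrap carry → 0xCE4C
  0xCE4C + 0x4ACF = 0x1191B → wrap carry → 0x191C
One's-complement sum = 0x191C.
Checksum = ~0x191C & 0xFFFF = 0xE6E3.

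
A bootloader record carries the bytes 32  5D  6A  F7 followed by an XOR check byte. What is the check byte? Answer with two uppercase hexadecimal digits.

XOR the bytes together:
  start with 0x32
  0x32 ⊕ 0x5D = 0x6F
  0x6F ⊕ 0x6A = 0x05
  0x05 ⊕ 0xF7 = 0xF2

F2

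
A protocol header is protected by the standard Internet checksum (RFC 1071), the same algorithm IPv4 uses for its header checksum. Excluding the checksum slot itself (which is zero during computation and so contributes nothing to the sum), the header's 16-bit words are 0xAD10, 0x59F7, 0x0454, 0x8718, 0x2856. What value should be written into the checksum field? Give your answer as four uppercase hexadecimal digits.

One's-complement addition (fold any carry out of bit 15 back into bit 0):
  0xAD10 + 0x59F7 = 0x10707 → wrap carry → 0x0708
  0x0708 + 0x0454 = 0x00B5C
  0x0B5C + 0x8718 = 0x09274
  0x9274 + 0x2856 = 0x0BACA
One's-complement sum = 0xBACA.
Checksum = ~0xBACA & 0xFFFF = 0x4535.

4535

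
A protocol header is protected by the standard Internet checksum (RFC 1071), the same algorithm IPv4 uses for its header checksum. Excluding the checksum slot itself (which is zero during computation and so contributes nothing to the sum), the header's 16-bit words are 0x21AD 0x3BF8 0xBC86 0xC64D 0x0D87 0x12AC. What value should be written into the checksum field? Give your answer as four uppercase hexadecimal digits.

FF52

One's-complement addition (fold any carry out of bit 15 back into bit 0):
  0x21AD + 0x3BF8 = 0x05DA5
  0x5DA5 + 0xBC86 = 0x11A2B → wrap carry → 0x1A2C
  0x1A2C + 0xC64D = 0x0E079
  0xE079 + 0x0D87 = 0x0EE00
  0xEE00 + 0x12AC = 0x100AC → wrap carry → 0x00AD
One's-complement sum = 0x00AD.
Checksum = ~0x00AD & 0xFFFF = 0xFF52.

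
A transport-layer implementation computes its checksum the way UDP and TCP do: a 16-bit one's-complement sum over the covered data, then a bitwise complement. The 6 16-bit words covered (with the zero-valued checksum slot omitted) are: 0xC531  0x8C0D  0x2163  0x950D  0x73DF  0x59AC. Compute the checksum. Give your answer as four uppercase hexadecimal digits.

One's-complement addition (fold any carry out of bit 15 back into bit 0):
  0xC531 + 0x8C0D = 0x1513E → wrap carry → 0x513F
  0x513F + 0x2163 = 0x072A2
  0x72A2 + 0x950D = 0x107AF → wrap carry → 0x07B0
  0x07B0 + 0x73DF = 0x07B8F
  0x7B8F + 0x59AC = 0x0D53B
One's-complement sum = 0xD53B.
Checksum = ~0xD53B & 0xFFFF = 0x2AC4.

2AC4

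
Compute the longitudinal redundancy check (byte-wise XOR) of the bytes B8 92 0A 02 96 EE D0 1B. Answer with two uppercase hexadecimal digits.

91

XOR the bytes together:
  start with 0xB8
  0xB8 ⊕ 0x92 = 0x2A
  0x2A ⊕ 0x0A = 0x20
  0x20 ⊕ 0x02 = 0x22
  0x22 ⊕ 0x96 = 0xB4
  0xB4 ⊕ 0xEE = 0x5A
  0x5A ⊕ 0xD0 = 0x8A
  0x8A ⊕ 0x1B = 0x91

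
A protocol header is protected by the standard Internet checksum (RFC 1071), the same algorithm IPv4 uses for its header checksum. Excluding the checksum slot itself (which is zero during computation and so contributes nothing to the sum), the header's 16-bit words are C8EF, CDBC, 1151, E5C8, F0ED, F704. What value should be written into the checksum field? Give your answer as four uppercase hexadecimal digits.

8A46

One's-complement addition (fold any carry out of bit 15 back into bit 0):
  0xC8EF + 0xCDBC = 0x196AB → wrap carry → 0x96AC
  0x96AC + 0x1151 = 0x0A7FD
  0xA7FD + 0xE5C8 = 0x18DC5 → wrap carry → 0x8DC6
  0x8DC6 + 0xF0ED = 0x17EB3 → wrap carry → 0x7EB4
  0x7EB4 + 0xF704 = 0x175B8 → wrap carry → 0x75B9
One's-complement sum = 0x75B9.
Checksum = ~0x75B9 & 0xFFFF = 0x8A46.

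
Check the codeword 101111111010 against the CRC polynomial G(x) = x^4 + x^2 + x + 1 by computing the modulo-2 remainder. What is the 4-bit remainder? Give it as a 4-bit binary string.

1000

Modulo-2 division of 101111111010 by 10111:
  pos 0: 10111 XOR 10111 = 00000
  pos 5: 11110 XOR 10111 = 01001
  pos 6: 10011 XOR 10111 = 00100
Remainder = 1000 (nonzero — an error is detected).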